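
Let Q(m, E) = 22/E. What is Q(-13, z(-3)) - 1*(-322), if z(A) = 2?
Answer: 333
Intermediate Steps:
Q(-13, z(-3)) - 1*(-322) = 22/2 - 1*(-322) = 22*(1/2) + 322 = 11 + 322 = 333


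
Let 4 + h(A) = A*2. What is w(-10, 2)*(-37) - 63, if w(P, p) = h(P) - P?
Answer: 455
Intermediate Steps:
h(A) = -4 + 2*A (h(A) = -4 + A*2 = -4 + 2*A)
w(P, p) = -4 + P (w(P, p) = (-4 + 2*P) - P = -4 + P)
w(-10, 2)*(-37) - 63 = (-4 - 10)*(-37) - 63 = -14*(-37) - 63 = 518 - 63 = 455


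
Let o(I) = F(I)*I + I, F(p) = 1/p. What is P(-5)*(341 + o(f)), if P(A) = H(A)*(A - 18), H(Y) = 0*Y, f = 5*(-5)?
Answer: 0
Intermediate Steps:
f = -25
H(Y) = 0
o(I) = 1 + I (o(I) = I/I + I = 1 + I)
P(A) = 0 (P(A) = 0*(A - 18) = 0*(-18 + A) = 0)
P(-5)*(341 + o(f)) = 0*(341 + (1 - 25)) = 0*(341 - 24) = 0*317 = 0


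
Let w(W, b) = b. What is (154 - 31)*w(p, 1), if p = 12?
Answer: 123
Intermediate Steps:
(154 - 31)*w(p, 1) = (154 - 31)*1 = 123*1 = 123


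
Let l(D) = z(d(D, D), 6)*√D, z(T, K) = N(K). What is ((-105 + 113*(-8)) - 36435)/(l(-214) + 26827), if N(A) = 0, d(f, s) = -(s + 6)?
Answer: -37444/26827 ≈ -1.3958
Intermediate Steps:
d(f, s) = -6 - s (d(f, s) = -(6 + s) = -6 - s)
z(T, K) = 0
l(D) = 0 (l(D) = 0*√D = 0)
((-105 + 113*(-8)) - 36435)/(l(-214) + 26827) = ((-105 + 113*(-8)) - 36435)/(0 + 26827) = ((-105 - 904) - 36435)/26827 = (-1009 - 36435)*(1/26827) = -37444*1/26827 = -37444/26827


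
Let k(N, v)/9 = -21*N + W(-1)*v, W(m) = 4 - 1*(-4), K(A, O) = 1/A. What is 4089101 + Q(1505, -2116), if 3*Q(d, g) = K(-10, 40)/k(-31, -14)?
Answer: 595086868529/145530 ≈ 4.0891e+6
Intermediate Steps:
W(m) = 8 (W(m) = 4 + 4 = 8)
k(N, v) = -189*N + 72*v (k(N, v) = 9*(-21*N + 8*v) = -189*N + 72*v)
Q(d, g) = -1/145530 (Q(d, g) = (1/((-10)*(-189*(-31) + 72*(-14))))/3 = (-1/(10*(5859 - 1008)))/3 = (-⅒/4851)/3 = (-⅒*1/4851)/3 = (⅓)*(-1/48510) = -1/145530)
4089101 + Q(1505, -2116) = 4089101 - 1/145530 = 595086868529/145530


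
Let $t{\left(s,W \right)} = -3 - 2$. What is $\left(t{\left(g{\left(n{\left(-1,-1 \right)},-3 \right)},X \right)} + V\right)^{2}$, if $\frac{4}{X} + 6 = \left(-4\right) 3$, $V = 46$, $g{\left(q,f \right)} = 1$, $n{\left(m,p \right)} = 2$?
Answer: $1681$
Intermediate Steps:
$X = - \frac{2}{9}$ ($X = \frac{4}{-6 - 12} = \frac{4}{-18} = 4 \left(- \frac{1}{18}\right) = - \frac{2}{9} \approx -0.22222$)
$t{\left(s,W \right)} = -5$
$\left(t{\left(g{\left(n{\left(-1,-1 \right)},-3 \right)},X \right)} + V\right)^{2} = \left(-5 + 46\right)^{2} = 41^{2} = 1681$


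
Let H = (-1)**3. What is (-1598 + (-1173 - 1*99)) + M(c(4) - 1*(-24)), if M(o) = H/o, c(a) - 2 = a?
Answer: -86101/30 ≈ -2870.0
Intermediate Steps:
c(a) = 2 + a
H = -1
M(o) = -1/o
(-1598 + (-1173 - 1*99)) + M(c(4) - 1*(-24)) = (-1598 + (-1173 - 1*99)) - 1/((2 + 4) - 1*(-24)) = (-1598 + (-1173 - 99)) - 1/(6 + 24) = (-1598 - 1272) - 1/30 = -2870 - 1*1/30 = -2870 - 1/30 = -86101/30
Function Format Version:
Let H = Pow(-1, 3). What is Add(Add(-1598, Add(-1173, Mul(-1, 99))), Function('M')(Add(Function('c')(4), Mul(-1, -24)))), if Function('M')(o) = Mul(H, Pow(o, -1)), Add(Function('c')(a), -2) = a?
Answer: Rational(-86101, 30) ≈ -2870.0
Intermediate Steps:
Function('c')(a) = Add(2, a)
H = -1
Function('M')(o) = Mul(-1, Pow(o, -1))
Add(Add(-1598, Add(-1173, Mul(-1, 99))), Function('M')(Add(Function('c')(4), Mul(-1, -24)))) = Add(Add(-1598, Add(-1173, Mul(-1, 99))), Mul(-1, Pow(Add(Add(2, 4), Mul(-1, -24)), -1))) = Add(Add(-1598, Add(-1173, -99)), Mul(-1, Pow(Add(6, 24), -1))) = Add(Add(-1598, -1272), Mul(-1, Pow(30, -1))) = Add(-2870, Mul(-1, Rational(1, 30))) = Add(-2870, Rational(-1, 30)) = Rational(-86101, 30)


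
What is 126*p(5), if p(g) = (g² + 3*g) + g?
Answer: 5670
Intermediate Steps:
p(g) = g² + 4*g
126*p(5) = 126*(5*(4 + 5)) = 126*(5*9) = 126*45 = 5670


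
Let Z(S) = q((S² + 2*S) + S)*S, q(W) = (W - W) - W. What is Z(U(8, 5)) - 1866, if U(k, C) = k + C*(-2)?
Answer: -1870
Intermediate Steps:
U(k, C) = k - 2*C
q(W) = -W (q(W) = 0 - W = -W)
Z(S) = S*(-S² - 3*S) (Z(S) = (-((S² + 2*S) + S))*S = (-(S² + 3*S))*S = (-S² - 3*S)*S = S*(-S² - 3*S))
Z(U(8, 5)) - 1866 = (8 - 2*5)²*(-3 - (8 - 2*5)) - 1866 = (8 - 10)²*(-3 - (8 - 10)) - 1866 = (-2)²*(-3 - 1*(-2)) - 1866 = 4*(-3 + 2) - 1866 = 4*(-1) - 1866 = -4 - 1866 = -1870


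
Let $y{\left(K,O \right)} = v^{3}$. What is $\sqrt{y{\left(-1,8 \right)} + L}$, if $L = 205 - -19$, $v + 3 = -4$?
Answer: $i \sqrt{119} \approx 10.909 i$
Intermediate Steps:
$v = -7$ ($v = -3 - 4 = -7$)
$y{\left(K,O \right)} = -343$ ($y{\left(K,O \right)} = \left(-7\right)^{3} = -343$)
$L = 224$ ($L = 205 + 19 = 224$)
$\sqrt{y{\left(-1,8 \right)} + L} = \sqrt{-343 + 224} = \sqrt{-119} = i \sqrt{119}$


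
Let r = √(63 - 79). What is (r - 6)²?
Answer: 20 - 48*I ≈ 20.0 - 48.0*I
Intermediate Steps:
r = 4*I (r = √(-16) = 4*I ≈ 4.0*I)
(r - 6)² = (4*I - 6)² = (-6 + 4*I)²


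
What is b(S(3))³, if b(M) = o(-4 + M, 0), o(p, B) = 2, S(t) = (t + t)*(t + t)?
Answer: 8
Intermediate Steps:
S(t) = 4*t² (S(t) = (2*t)*(2*t) = 4*t²)
b(M) = 2
b(S(3))³ = 2³ = 8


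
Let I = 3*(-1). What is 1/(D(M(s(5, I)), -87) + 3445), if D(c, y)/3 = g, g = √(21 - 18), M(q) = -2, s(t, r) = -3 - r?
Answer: 3445/11867998 - 3*√3/11867998 ≈ 0.00028984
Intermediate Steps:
I = -3
g = √3 ≈ 1.7320
D(c, y) = 3*√3
1/(D(M(s(5, I)), -87) + 3445) = 1/(3*√3 + 3445) = 1/(3445 + 3*√3)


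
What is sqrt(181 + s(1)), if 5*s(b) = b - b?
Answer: sqrt(181) ≈ 13.454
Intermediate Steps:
s(b) = 0 (s(b) = (b - b)/5 = (1/5)*0 = 0)
sqrt(181 + s(1)) = sqrt(181 + 0) = sqrt(181)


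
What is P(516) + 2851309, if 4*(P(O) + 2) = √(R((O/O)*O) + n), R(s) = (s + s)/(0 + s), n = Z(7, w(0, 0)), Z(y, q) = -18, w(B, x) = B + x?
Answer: 2851307 + I ≈ 2.8513e+6 + 1.0*I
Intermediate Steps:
n = -18
R(s) = 2 (R(s) = (2*s)/s = 2)
P(O) = -2 + I (P(O) = -2 + √(2 - 18)/4 = -2 + √(-16)/4 = -2 + (4*I)/4 = -2 + I)
P(516) + 2851309 = (-2 + I) + 2851309 = 2851307 + I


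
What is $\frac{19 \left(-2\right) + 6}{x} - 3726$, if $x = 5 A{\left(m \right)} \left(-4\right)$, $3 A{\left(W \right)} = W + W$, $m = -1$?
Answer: $- \frac{18642}{5} \approx -3728.4$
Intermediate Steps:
$A{\left(W \right)} = \frac{2 W}{3}$ ($A{\left(W \right)} = \frac{W + W}{3} = \frac{2 W}{3}$)
$x = \frac{40}{3}$ ($x = 5 \cdot \frac{2}{3} \left(-1\right) \left(-4\right) = 5 \left(- \frac{2}{3}\right) \left(-4\right) = \left(- \frac{10}{3}\right) \left(-4\right) = \frac{40}{3} \approx 13.333$)
$\frac{19 \left(-2\right) + 6}{x} - 3726 = \frac{19 \left(-2\right) + 6}{\frac{40}{3}} - 3726 = \left(-38 + 6\right) \frac{3}{40} - 3726 = \left(-32\right) \frac{3}{40} - 3726 = - \frac{12}{5} - 3726 = - \frac{18642}{5}$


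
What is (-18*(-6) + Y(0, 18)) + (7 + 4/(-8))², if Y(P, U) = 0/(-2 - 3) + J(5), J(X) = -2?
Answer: 593/4 ≈ 148.25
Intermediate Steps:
Y(P, U) = -2 (Y(P, U) = 0/(-2 - 3) - 2 = 0/(-5) - 2 = 0*(-⅕) - 2 = 0 - 2 = -2)
(-18*(-6) + Y(0, 18)) + (7 + 4/(-8))² = (-18*(-6) - 2) + (7 + 4/(-8))² = (108 - 2) + (7 + 4*(-⅛))² = 106 + (7 - ½)² = 106 + (13/2)² = 106 + 169/4 = 593/4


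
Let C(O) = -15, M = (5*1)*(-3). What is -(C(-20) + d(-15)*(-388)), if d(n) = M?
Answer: -5805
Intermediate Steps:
M = -15 (M = 5*(-3) = -15)
d(n) = -15
-(C(-20) + d(-15)*(-388)) = -(-15 - 15*(-388)) = -(-15 + 5820) = -1*5805 = -5805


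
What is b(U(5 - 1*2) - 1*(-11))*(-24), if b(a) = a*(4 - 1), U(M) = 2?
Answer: -936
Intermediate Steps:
b(a) = 3*a (b(a) = a*3 = 3*a)
b(U(5 - 1*2) - 1*(-11))*(-24) = (3*(2 - 1*(-11)))*(-24) = (3*(2 + 11))*(-24) = (3*13)*(-24) = 39*(-24) = -936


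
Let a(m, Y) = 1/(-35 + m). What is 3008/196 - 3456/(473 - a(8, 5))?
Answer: 1258064/156457 ≈ 8.0410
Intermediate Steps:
3008/196 - 3456/(473 - a(8, 5)) = 3008/196 - 3456/(473 - 1/(-35 + 8)) = 3008*(1/196) - 3456/(473 - 1/(-27)) = 752/49 - 3456/(473 - 1*(-1/27)) = 752/49 - 3456/(473 + 1/27) = 752/49 - 3456/12772/27 = 752/49 - 3456*27/12772 = 752/49 - 23328/3193 = 1258064/156457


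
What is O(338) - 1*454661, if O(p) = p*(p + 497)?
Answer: -172431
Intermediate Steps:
O(p) = p*(497 + p)
O(338) - 1*454661 = 338*(497 + 338) - 1*454661 = 338*835 - 454661 = 282230 - 454661 = -172431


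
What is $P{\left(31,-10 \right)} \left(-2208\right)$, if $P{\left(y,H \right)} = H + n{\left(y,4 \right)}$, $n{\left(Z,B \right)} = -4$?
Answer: $30912$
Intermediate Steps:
$P{\left(y,H \right)} = -4 + H$ ($P{\left(y,H \right)} = H - 4 = -4 + H$)
$P{\left(31,-10 \right)} \left(-2208\right) = \left(-4 - 10\right) \left(-2208\right) = \left(-14\right) \left(-2208\right) = 30912$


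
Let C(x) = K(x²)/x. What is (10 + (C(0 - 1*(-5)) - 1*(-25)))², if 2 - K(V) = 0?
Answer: 31329/25 ≈ 1253.2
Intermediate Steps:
K(V) = 2 (K(V) = 2 - 1*0 = 2 + 0 = 2)
C(x) = 2/x
(10 + (C(0 - 1*(-5)) - 1*(-25)))² = (10 + (2/(0 - 1*(-5)) - 1*(-25)))² = (10 + (2/(0 + 5) + 25))² = (10 + (2/5 + 25))² = (10 + (2*(⅕) + 25))² = (10 + (⅖ + 25))² = (10 + 127/5)² = (177/5)² = 31329/25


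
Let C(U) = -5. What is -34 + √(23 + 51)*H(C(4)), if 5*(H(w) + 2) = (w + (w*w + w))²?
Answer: -34 + 43*√74 ≈ 335.90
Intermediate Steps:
H(w) = -2 + (w² + 2*w)²/5 (H(w) = -2 + (w + (w*w + w))²/5 = -2 + (w + (w² + w))²/5 = -2 + (w + (w + w²))²/5 = -2 + (w² + 2*w)²/5)
-34 + √(23 + 51)*H(C(4)) = -34 + √(23 + 51)*(-2 + (⅕)*(-5)²*(2 - 5)²) = -34 + √74*(-2 + (⅕)*25*(-3)²) = -34 + √74*(-2 + (⅕)*25*9) = -34 + √74*(-2 + 45) = -34 + √74*43 = -34 + 43*√74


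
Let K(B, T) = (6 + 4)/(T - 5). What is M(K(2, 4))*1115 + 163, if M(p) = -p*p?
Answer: -111337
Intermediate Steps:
K(B, T) = 10/(-5 + T)
M(p) = -p²
M(K(2, 4))*1115 + 163 = -(10/(-5 + 4))²*1115 + 163 = -(10/(-1))²*1115 + 163 = -(10*(-1))²*1115 + 163 = -1*(-10)²*1115 + 163 = -1*100*1115 + 163 = -100*1115 + 163 = -111500 + 163 = -111337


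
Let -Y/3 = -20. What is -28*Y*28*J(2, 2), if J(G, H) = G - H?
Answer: 0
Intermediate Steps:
Y = 60 (Y = -3*(-20) = 60)
-28*Y*28*J(2, 2) = -28*60*28*(2 - 1*2) = -47040*(2 - 2) = -47040*0 = -28*0 = 0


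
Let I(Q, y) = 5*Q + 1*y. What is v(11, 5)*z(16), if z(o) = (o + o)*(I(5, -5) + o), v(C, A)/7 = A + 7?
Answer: 96768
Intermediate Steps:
v(C, A) = 49 + 7*A (v(C, A) = 7*(A + 7) = 7*(7 + A) = 49 + 7*A)
I(Q, y) = y + 5*Q (I(Q, y) = 5*Q + y = y + 5*Q)
z(o) = 2*o*(20 + o) (z(o) = (o + o)*((-5 + 5*5) + o) = (2*o)*((-5 + 25) + o) = (2*o)*(20 + o) = 2*o*(20 + o))
v(11, 5)*z(16) = (49 + 7*5)*(2*16*(20 + 16)) = (49 + 35)*(2*16*36) = 84*1152 = 96768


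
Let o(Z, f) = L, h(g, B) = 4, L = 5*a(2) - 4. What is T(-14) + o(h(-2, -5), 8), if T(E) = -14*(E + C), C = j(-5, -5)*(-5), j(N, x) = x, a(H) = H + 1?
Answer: -143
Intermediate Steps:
a(H) = 1 + H
L = 11 (L = 5*(1 + 2) - 4 = 5*3 - 4 = 15 - 4 = 11)
C = 25 (C = -5*(-5) = 25)
o(Z, f) = 11
T(E) = -350 - 14*E (T(E) = -14*(E + 25) = -14*(25 + E) = -350 - 14*E)
T(-14) + o(h(-2, -5), 8) = (-350 - 14*(-14)) + 11 = (-350 + 196) + 11 = -154 + 11 = -143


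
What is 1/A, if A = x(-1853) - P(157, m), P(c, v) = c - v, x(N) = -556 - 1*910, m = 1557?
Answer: -1/66 ≈ -0.015152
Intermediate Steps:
x(N) = -1466 (x(N) = -556 - 910 = -1466)
A = -66 (A = -1466 - (157 - 1*1557) = -1466 - (157 - 1557) = -1466 - 1*(-1400) = -1466 + 1400 = -66)
1/A = 1/(-66) = -1/66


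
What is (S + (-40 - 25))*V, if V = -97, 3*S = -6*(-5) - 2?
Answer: 16199/3 ≈ 5399.7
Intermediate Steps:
S = 28/3 (S = (-6*(-5) - 2)/3 = (30 - 2)/3 = (⅓)*28 = 28/3 ≈ 9.3333)
(S + (-40 - 25))*V = (28/3 + (-40 - 25))*(-97) = (28/3 - 65)*(-97) = -167/3*(-97) = 16199/3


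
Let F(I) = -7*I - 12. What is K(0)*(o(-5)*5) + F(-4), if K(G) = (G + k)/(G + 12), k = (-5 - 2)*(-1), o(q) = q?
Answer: 17/12 ≈ 1.4167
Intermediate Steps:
F(I) = -12 - 7*I
k = 7 (k = -7*(-1) = 7)
K(G) = (7 + G)/(12 + G) (K(G) = (G + 7)/(G + 12) = (7 + G)/(12 + G))
K(0)*(o(-5)*5) + F(-4) = ((7 + 0)/(12 + 0))*(-5*5) + (-12 - 7*(-4)) = (7/12)*(-25) + (-12 + 28) = ((1/12)*7)*(-25) + 16 = (7/12)*(-25) + 16 = -175/12 + 16 = 17/12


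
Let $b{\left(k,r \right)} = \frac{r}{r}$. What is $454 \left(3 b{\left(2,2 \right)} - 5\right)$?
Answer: $-908$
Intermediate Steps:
$b{\left(k,r \right)} = 1$
$454 \left(3 b{\left(2,2 \right)} - 5\right) = 454 \left(3 \cdot 1 - 5\right) = 454 \left(3 - 5\right) = 454 \left(-2\right) = -908$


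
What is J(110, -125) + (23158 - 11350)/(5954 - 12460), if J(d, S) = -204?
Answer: -669516/3253 ≈ -205.81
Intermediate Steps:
J(110, -125) + (23158 - 11350)/(5954 - 12460) = -204 + (23158 - 11350)/(5954 - 12460) = -204 + 11808/(-6506) = -204 + 11808*(-1/6506) = -204 - 5904/3253 = -669516/3253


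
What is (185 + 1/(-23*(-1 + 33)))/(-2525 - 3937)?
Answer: -136159/4756032 ≈ -0.028629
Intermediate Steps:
(185 + 1/(-23*(-1 + 33)))/(-2525 - 3937) = (185 + 1/(-23*32))/(-6462) = (185 + 1/(-736))*(-1/6462) = (185 - 1/736)*(-1/6462) = (136159/736)*(-1/6462) = -136159/4756032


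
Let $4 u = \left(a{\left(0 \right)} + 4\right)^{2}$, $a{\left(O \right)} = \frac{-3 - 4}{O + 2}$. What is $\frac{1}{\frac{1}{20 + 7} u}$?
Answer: $432$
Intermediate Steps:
$a{\left(O \right)} = - \frac{7}{2 + O}$
$u = \frac{1}{16}$ ($u = \frac{\left(- \frac{7}{2 + 0} + 4\right)^{2}}{4} = \frac{\left(- \frac{7}{2} + 4\right)^{2}}{4} = \frac{1}{4 \cdot 4} = \frac{1}{4} \cdot \frac{1}{4} = \frac{1}{16} \approx 0.0625$)
$\frac{1}{\frac{1}{20 + 7} u} = \frac{1}{\frac{1}{20 + 7} \cdot \frac{1}{16}} = \frac{1}{\frac{1}{27} \cdot \frac{1}{16}} = \frac{1}{\frac{1}{432}} = 432$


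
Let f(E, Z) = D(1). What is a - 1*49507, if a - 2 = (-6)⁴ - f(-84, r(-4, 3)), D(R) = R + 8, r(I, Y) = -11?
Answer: -48218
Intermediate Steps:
D(R) = 8 + R
f(E, Z) = 9 (f(E, Z) = 8 + 1 = 9)
a = 1289 (a = 2 + ((-6)⁴ - 1*9) = 2 + (1296 - 9) = 2 + 1287 = 1289)
a - 1*49507 = 1289 - 1*49507 = 1289 - 49507 = -48218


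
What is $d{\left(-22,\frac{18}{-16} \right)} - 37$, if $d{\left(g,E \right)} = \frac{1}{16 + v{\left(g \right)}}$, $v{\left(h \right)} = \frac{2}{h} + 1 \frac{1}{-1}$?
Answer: $- \frac{6057}{164} \approx -36.933$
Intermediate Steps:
$v{\left(h \right)} = -1 + \frac{2}{h}$ ($v{\left(h \right)} = \frac{2}{h} + 1 \left(-1\right) = \frac{2}{h} - 1 = -1 + \frac{2}{h}$)
$d{\left(g,E \right)} = \frac{1}{16 + \frac{2 - g}{g}}$
$d{\left(-22,\frac{18}{-16} \right)} - 37 = - \frac{22}{2 + 15 \left(-22\right)} - 37 = - \frac{22}{2 - 330} - 37 = - \frac{22}{-328} - 37 = \left(-22\right) \left(- \frac{1}{328}\right) - 37 = \frac{11}{164} - 37 = - \frac{6057}{164}$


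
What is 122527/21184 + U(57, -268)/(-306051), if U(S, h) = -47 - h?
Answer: 2205578189/381375552 ≈ 5.7832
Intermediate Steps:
122527/21184 + U(57, -268)/(-306051) = 122527/21184 + (-47 - 1*(-268))/(-306051) = 122527*(1/21184) + (-47 + 268)*(-1/306051) = 122527/21184 + 221*(-1/306051) = 122527/21184 - 13/18003 = 2205578189/381375552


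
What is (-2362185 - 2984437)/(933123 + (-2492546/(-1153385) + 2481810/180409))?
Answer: -1112530636653327230/194168511283242359 ≈ -5.7297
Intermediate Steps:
(-2362185 - 2984437)/(933123 + (-2492546/(-1153385) + 2481810/180409)) = -5346622/(933123 + (-2492546*(-1/1153385) + 2481810*(1/180409))) = -5346622/(933123 + (2492546/1153385 + 2481810/180409)) = -5346622/(933123 + 3312160158164/208081034465) = -5346622/194168511283242359/208081034465 = -5346622*208081034465/194168511283242359 = -1112530636653327230/194168511283242359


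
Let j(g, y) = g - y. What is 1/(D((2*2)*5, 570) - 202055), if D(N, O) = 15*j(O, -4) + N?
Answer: -1/193425 ≈ -5.1700e-6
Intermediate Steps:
D(N, O) = 60 + N + 15*O (D(N, O) = 15*(O - 1*(-4)) + N = 15*(O + 4) + N = 15*(4 + O) + N = (60 + 15*O) + N = 60 + N + 15*O)
1/(D((2*2)*5, 570) - 202055) = 1/((60 + (2*2)*5 + 15*570) - 202055) = 1/((60 + 4*5 + 8550) - 202055) = 1/((60 + 20 + 8550) - 202055) = 1/(8630 - 202055) = 1/(-193425) = -1/193425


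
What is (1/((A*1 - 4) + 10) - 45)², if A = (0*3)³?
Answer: 72361/36 ≈ 2010.0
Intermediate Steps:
A = 0 (A = 0³ = 0)
(1/((A*1 - 4) + 10) - 45)² = (1/((0*1 - 4) + 10) - 45)² = (1/((0 - 4) + 10) - 45)² = (1/(-4 + 10) - 45)² = (1/6 - 45)² = (⅙ - 45)² = (-269/6)² = 72361/36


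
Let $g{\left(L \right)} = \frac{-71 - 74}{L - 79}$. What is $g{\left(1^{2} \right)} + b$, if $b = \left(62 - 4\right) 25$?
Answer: $\frac{113245}{78} \approx 1451.9$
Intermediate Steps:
$g{\left(L \right)} = - \frac{145}{-79 + L}$
$b = 1450$ ($b = 58 \cdot 25 = 1450$)
$g{\left(1^{2} \right)} + b = - \frac{145}{-79 + 1^{2}} + 1450 = - \frac{145}{-79 + 1} + 1450 = - \frac{145}{-78} + 1450 = \left(-145\right) \left(- \frac{1}{78}\right) + 1450 = \frac{145}{78} + 1450 = \frac{113245}{78}$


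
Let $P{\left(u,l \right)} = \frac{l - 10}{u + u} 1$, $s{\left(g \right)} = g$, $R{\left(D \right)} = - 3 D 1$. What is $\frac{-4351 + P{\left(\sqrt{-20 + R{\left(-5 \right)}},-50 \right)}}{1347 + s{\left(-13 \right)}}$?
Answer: $- \frac{4351}{1334} + \frac{3 i \sqrt{5}}{667} \approx -3.2616 + 0.010057 i$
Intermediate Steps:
$R{\left(D \right)} = - 3 D$
$P{\left(u,l \right)} = \frac{-10 + l}{2 u}$ ($P{\left(u,l \right)} = \frac{-10 + l}{2 u} 1 = \frac{-10 + l}{2 u}$)
$\frac{-4351 + P{\left(\sqrt{-20 + R{\left(-5 \right)}},-50 \right)}}{1347 + s{\left(-13 \right)}} = \frac{-4351 + \frac{-10 - 50}{2 \sqrt{-20 - -15}}}{1347 - 13} = \frac{-4351 + \frac{1}{2} \frac{1}{\sqrt{-20 + 15}} \left(-60\right)}{1334} = \left(-4351 + \frac{1}{2} \frac{1}{\sqrt{-5}} \left(-60\right)\right) \frac{1}{1334} = \left(-4351 + \frac{1}{2} \frac{1}{i \sqrt{5}} \left(-60\right)\right) \frac{1}{1334} = \left(-4351 + \frac{1}{2} \left(- \frac{i \sqrt{5}}{5}\right) \left(-60\right)\right) \frac{1}{1334} = \left(-4351 + 6 i \sqrt{5}\right) \frac{1}{1334} = - \frac{4351}{1334} + \frac{3 i \sqrt{5}}{667}$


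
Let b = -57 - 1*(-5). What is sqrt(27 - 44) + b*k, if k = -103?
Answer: 5356 + I*sqrt(17) ≈ 5356.0 + 4.1231*I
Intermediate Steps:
b = -52 (b = -57 + 5 = -52)
sqrt(27 - 44) + b*k = sqrt(27 - 44) - 52*(-103) = sqrt(-17) + 5356 = I*sqrt(17) + 5356 = 5356 + I*sqrt(17)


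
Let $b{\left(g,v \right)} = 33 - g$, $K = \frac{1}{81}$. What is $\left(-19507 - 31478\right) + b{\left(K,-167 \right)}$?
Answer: $- \frac{4127113}{81} \approx -50952.0$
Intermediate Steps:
$K = \frac{1}{81} \approx 0.012346$
$\left(-19507 - 31478\right) + b{\left(K,-167 \right)} = \left(-19507 - 31478\right) + \left(33 - \frac{1}{81}\right) = -50985 + \left(33 - \frac{1}{81}\right) = -50985 + \frac{2672}{81} = - \frac{4127113}{81}$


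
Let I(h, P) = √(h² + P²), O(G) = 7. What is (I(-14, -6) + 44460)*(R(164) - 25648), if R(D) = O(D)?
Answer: -1139998860 - 51282*√58 ≈ -1.1404e+9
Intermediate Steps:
R(D) = 7
I(h, P) = √(P² + h²)
(I(-14, -6) + 44460)*(R(164) - 25648) = (√((-6)² + (-14)²) + 44460)*(7 - 25648) = (√(36 + 196) + 44460)*(-25641) = (√232 + 44460)*(-25641) = (2*√58 + 44460)*(-25641) = (44460 + 2*√58)*(-25641) = -1139998860 - 51282*√58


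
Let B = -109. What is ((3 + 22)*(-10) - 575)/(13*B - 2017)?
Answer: 825/3434 ≈ 0.24024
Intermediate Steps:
((3 + 22)*(-10) - 575)/(13*B - 2017) = ((3 + 22)*(-10) - 575)/(13*(-109) - 2017) = (25*(-10) - 575)/(-1417 - 2017) = (-250 - 575)/(-3434) = -825*(-1/3434) = 825/3434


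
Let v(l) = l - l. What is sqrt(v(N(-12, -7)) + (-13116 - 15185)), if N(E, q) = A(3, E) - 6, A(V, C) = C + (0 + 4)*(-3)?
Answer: I*sqrt(28301) ≈ 168.23*I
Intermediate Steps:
A(V, C) = -12 + C (A(V, C) = C + 4*(-3) = C - 12 = -12 + C)
N(E, q) = -18 + E (N(E, q) = (-12 + E) - 6 = -18 + E)
v(l) = 0
sqrt(v(N(-12, -7)) + (-13116 - 15185)) = sqrt(0 + (-13116 - 15185)) = sqrt(0 - 28301) = sqrt(-28301) = I*sqrt(28301)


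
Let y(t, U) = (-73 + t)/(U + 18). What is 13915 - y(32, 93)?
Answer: 1544606/111 ≈ 13915.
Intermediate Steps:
y(t, U) = (-73 + t)/(18 + U)
13915 - y(32, 93) = 13915 - (-73 + 32)/(18 + 93) = 13915 - (-41)/111 = 13915 - 1*(-41/111) = 13915 + 41/111 = 1544606/111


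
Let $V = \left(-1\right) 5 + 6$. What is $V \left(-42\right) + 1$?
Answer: $-41$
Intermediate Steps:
$V = 1$ ($V = -5 + 6 = 1$)
$V \left(-42\right) + 1 = 1 \left(-42\right) + 1 = -42 + 1 = -41$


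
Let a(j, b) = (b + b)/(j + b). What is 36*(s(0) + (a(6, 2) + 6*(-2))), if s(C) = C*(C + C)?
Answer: -414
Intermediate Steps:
a(j, b) = 2*b/(b + j) (a(j, b) = (2*b)/(b + j) = 2*b/(b + j))
s(C) = 2*C**2 (s(C) = C*(2*C) = 2*C**2)
36*(s(0) + (a(6, 2) + 6*(-2))) = 36*(2*0**2 + (2*2/(2 + 6) + 6*(-2))) = 36*(2*0 + (2*2/8 - 12)) = 36*(0 + (2*2*(1/8) - 12)) = 36*(0 + (1/2 - 12)) = 36*(0 - 23/2) = 36*(-23/2) = -414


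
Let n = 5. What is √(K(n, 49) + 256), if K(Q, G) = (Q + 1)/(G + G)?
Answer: √12547/7 ≈ 16.002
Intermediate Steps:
K(Q, G) = (1 + Q)/(2*G) (K(Q, G) = (1 + Q)/((2*G)) = (1 + Q)*(1/(2*G)) = (1 + Q)/(2*G))
√(K(n, 49) + 256) = √((½)*(1 + 5)/49 + 256) = √((½)*(1/49)*6 + 256) = √(3/49 + 256) = √(12547/49) = √12547/7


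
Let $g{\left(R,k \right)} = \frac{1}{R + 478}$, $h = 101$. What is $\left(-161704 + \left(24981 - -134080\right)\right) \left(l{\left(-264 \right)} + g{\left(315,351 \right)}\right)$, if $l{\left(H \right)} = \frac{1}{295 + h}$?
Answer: $- \frac{1047509}{104676} \approx -10.007$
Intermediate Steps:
$l{\left(H \right)} = \frac{1}{396}$ ($l{\left(H \right)} = \frac{1}{295 + 101} = \frac{1}{396}$)
$g{\left(R,k \right)} = \frac{1}{478 + R}$
$\left(-161704 + \left(24981 - -134080\right)\right) \left(l{\left(-264 \right)} + g{\left(315,351 \right)}\right) = \left(-161704 + \left(24981 - -134080\right)\right) \left(\frac{1}{396} + \frac{1}{478 + 315}\right) = \left(-161704 + \left(24981 + 134080\right)\right) \left(\frac{1}{396} + \frac{1}{793}\right) = \left(-161704 + 159061\right) \left(\frac{1}{396} + \frac{1}{793}\right) = \left(-2643\right) \frac{1189}{314028} = - \frac{1047509}{104676}$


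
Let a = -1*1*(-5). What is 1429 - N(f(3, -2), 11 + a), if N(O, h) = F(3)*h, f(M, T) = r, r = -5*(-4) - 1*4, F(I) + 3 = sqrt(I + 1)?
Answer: 1445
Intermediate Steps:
a = 5 (a = -1*(-5) = 5)
F(I) = -3 + sqrt(1 + I) (F(I) = -3 + sqrt(I + 1) = -3 + sqrt(1 + I))
r = 16 (r = 20 - 4 = 16)
f(M, T) = 16
N(O, h) = -h (N(O, h) = (-3 + sqrt(1 + 3))*h = (-3 + sqrt(4))*h = (-3 + 2)*h = -h)
1429 - N(f(3, -2), 11 + a) = 1429 - (-1)*(11 + 5) = 1429 - (-1)*16 = 1429 - 1*(-16) = 1429 + 16 = 1445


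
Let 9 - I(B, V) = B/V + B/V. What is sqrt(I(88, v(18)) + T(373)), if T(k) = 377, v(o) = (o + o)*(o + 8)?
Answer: 2*sqrt(146705)/39 ≈ 19.642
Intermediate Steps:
v(o) = 2*o*(8 + o) (v(o) = (2*o)*(8 + o) = 2*o*(8 + o))
I(B, V) = 9 - 2*B/V (I(B, V) = 9 - (B/V + B/V) = 9 - 2*B/V)
sqrt(I(88, v(18)) + T(373)) = sqrt((9 - 2*88/2*18*(8 + 18)) + 377) = sqrt((9 - 2*88/2*18*26) + 377) = sqrt((9 - 2*88/936) + 377) = sqrt((9 - 2*88*1/936) + 377) = sqrt((9 - 22/117) + 377) = sqrt(1031/117 + 377) = sqrt(45140/117) = 2*sqrt(146705)/39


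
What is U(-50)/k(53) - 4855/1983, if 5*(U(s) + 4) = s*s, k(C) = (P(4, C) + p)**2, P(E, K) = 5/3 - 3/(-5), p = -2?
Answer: 13826570/1983 ≈ 6972.6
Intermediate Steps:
P(E, K) = 34/15 (P(E, K) = 5*(1/3) - 3*(-1/5) = 5/3 + 3/5 = 34/15)
k(C) = 16/225 (k(C) = (34/15 - 2)**2 = (4/15)**2 = 16/225)
U(s) = -4 + s**2/5 (U(s) = -4 + (s*s)/5 = -4 + s**2/5)
U(-50)/k(53) - 4855/1983 = (-4 + (1/5)*(-50)**2)/(16/225) - 4855/1983 = (-4 + (1/5)*2500)*(225/16) - 4855*1/1983 = (-4 + 500)*(225/16) - 4855/1983 = 496*(225/16) - 4855/1983 = 6975 - 4855/1983 = 13826570/1983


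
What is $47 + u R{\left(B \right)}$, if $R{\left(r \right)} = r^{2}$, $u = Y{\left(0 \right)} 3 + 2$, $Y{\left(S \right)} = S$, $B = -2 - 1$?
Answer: $65$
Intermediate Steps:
$B = -3$ ($B = -2 - 1 = -3$)
$u = 2$ ($u = 0 \cdot 3 + 2 = 0 + 2 = 2$)
$47 + u R{\left(B \right)} = 47 + 2 \left(-3\right)^{2} = 47 + 2 \cdot 9 = 47 + 18 = 65$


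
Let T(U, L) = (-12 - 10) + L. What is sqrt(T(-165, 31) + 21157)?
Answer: sqrt(21166) ≈ 145.49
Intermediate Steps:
T(U, L) = -22 + L
sqrt(T(-165, 31) + 21157) = sqrt((-22 + 31) + 21157) = sqrt(9 + 21157) = sqrt(21166)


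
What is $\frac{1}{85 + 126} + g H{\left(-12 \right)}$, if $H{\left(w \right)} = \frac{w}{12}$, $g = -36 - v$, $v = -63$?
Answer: $- \frac{5696}{211} \approx -26.995$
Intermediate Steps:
$g = 27$ ($g = -36 - -63 = -36 + 63 = 27$)
$H{\left(w \right)} = \frac{w}{12}$ ($H{\left(w \right)} = w \frac{1}{12} = \frac{w}{12}$)
$\frac{1}{85 + 126} + g H{\left(-12 \right)} = \frac{1}{85 + 126} + 27 \cdot \frac{1}{12} \left(-12\right) = \frac{1}{211} + 27 \left(-1\right) = \frac{1}{211} - 27 = - \frac{5696}{211}$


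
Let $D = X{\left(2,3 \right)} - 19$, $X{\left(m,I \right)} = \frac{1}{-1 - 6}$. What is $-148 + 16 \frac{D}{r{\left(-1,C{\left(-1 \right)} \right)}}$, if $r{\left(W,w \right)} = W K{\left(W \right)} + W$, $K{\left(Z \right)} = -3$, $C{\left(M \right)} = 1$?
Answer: $- \frac{2108}{7} \approx -301.14$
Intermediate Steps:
$X{\left(m,I \right)} = - \frac{1}{7}$ ($X{\left(m,I \right)} = \frac{1}{-7} = - \frac{1}{7}$)
$D = - \frac{134}{7}$ ($D = - \frac{1}{7} - 19 = - \frac{134}{7} \approx -19.143$)
$r{\left(W,w \right)} = - 2 W$ ($r{\left(W,w \right)} = W \left(-3\right) + W = - 3 W + W = - 2 W$)
$-148 + 16 \frac{D}{r{\left(-1,C{\left(-1 \right)} \right)}} = -148 + 16 \left(- \frac{134}{7 \left(\left(-2\right) \left(-1\right)\right)}\right) = -148 + 16 \left(- \frac{134}{7 \cdot 2}\right) = -148 + 16 \left(\left(- \frac{134}{7}\right) \frac{1}{2}\right) = -148 + 16 \left(- \frac{67}{7}\right) = -148 - \frac{1072}{7} = - \frac{2108}{7}$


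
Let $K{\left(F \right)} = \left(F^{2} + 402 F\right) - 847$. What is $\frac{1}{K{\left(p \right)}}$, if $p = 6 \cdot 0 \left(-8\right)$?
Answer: $- \frac{1}{847} \approx -0.0011806$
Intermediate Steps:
$p = 0$ ($p = 0 \left(-8\right) = 0$)
$K{\left(F \right)} = -847 + F^{2} + 402 F$
$\frac{1}{K{\left(p \right)}} = \frac{1}{-847 + 0^{2} + 402 \cdot 0} = \frac{1}{-847 + 0 + 0} = \frac{1}{-847} = - \frac{1}{847}$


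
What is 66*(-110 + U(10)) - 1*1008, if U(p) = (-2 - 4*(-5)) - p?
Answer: -7740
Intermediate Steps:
U(p) = 18 - p (U(p) = (-2 + 20) - p = 18 - p)
66*(-110 + U(10)) - 1*1008 = 66*(-110 + (18 - 1*10)) - 1*1008 = 66*(-110 + (18 - 10)) - 1008 = 66*(-110 + 8) - 1008 = 66*(-102) - 1008 = -6732 - 1008 = -7740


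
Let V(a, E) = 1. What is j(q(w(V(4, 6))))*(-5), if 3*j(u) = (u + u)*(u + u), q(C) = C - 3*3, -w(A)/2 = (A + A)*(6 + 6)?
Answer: -21660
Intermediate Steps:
w(A) = -48*A (w(A) = -2*(A + A)*(6 + 6) = -2*2*A*12 = -48*A)
q(C) = -9 + C (q(C) = C - 9 = -9 + C)
j(u) = 4*u²/3 (j(u) = ((u + u)*(u + u))/3 = ((2*u)*(2*u))/3 = (4*u²)/3 = 4*u²/3)
j(q(w(V(4, 6))))*(-5) = (4*(-9 - 48*1)²/3)*(-5) = (4*(-9 - 48)²/3)*(-5) = ((4/3)*(-57)²)*(-5) = ((4/3)*3249)*(-5) = 4332*(-5) = -21660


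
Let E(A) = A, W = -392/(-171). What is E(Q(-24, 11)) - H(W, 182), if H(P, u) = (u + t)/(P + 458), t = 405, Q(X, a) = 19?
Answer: 1395113/78710 ≈ 17.725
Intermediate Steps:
W = 392/171 (W = -392*(-1/171) = 392/171 ≈ 2.2924)
H(P, u) = (405 + u)/(458 + P) (H(P, u) = (u + 405)/(P + 458) = (405 + u)/(458 + P))
E(Q(-24, 11)) - H(W, 182) = 19 - (405 + 182)/(458 + 392/171) = 19 - 587/78710/171 = 19 - 171*587/78710 = 19 - 1*100377/78710 = 19 - 100377/78710 = 1395113/78710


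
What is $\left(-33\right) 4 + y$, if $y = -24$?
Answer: $-156$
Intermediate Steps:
$\left(-33\right) 4 + y = \left(-33\right) 4 - 24 = -132 - 24 = -156$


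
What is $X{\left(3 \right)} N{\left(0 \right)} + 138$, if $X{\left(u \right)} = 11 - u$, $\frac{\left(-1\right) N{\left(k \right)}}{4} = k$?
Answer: $138$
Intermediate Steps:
$N{\left(k \right)} = - 4 k$
$X{\left(3 \right)} N{\left(0 \right)} + 138 = \left(11 - 3\right) \left(\left(-4\right) 0\right) + 138 = \left(11 - 3\right) 0 + 138 = 8 \cdot 0 + 138 = 0 + 138 = 138$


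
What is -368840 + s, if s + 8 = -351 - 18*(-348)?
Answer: -362935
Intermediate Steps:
s = 5905 (s = -8 + (-351 - 18*(-348)) = -8 + (-351 + 6264) = -8 + 5913 = 5905)
-368840 + s = -368840 + 5905 = -362935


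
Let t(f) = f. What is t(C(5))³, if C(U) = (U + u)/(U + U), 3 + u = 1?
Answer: 27/1000 ≈ 0.027000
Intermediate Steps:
u = -2 (u = -3 + 1 = -2)
C(U) = (-2 + U)/(2*U) (C(U) = (U - 2)/(U + U) = (-2 + U)/((2*U)) = (-2 + U)*(1/(2*U)) = (-2 + U)/(2*U))
t(C(5))³ = ((½)*(-2 + 5)/5)³ = ((½)*(⅕)*3)³ = (3/10)³ = 27/1000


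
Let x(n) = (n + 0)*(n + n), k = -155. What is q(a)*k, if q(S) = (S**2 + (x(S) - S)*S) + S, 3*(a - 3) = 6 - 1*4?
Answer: -427955/27 ≈ -15850.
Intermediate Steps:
x(n) = 2*n**2 (x(n) = n*(2*n) = 2*n**2)
a = 11/3 (a = 3 + (6 - 1*4)/3 = 3 + (6 - 4)/3 = 3 + (1/3)*2 = 3 + 2/3 = 11/3 ≈ 3.6667)
q(S) = S + S**2 + S*(-S + 2*S**2) (q(S) = (S**2 + (2*S**2 - S)*S) + S = (S**2 + (-S + 2*S**2)*S) + S = (S**2 + S*(-S + 2*S**2)) + S = S + S**2 + S*(-S + 2*S**2))
q(a)*k = (11/3 + 2*(11/3)**3)*(-155) = (11/3 + 2*(1331/27))*(-155) = (11/3 + 2662/27)*(-155) = (2761/27)*(-155) = -427955/27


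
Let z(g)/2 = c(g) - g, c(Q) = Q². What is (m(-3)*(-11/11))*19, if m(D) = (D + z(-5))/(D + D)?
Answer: 361/2 ≈ 180.50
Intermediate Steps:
z(g) = -2*g + 2*g² (z(g) = 2*(g² - g) = -2*g + 2*g²)
m(D) = (60 + D)/(2*D) (m(D) = (D + 2*(-5)*(-1 - 5))/(D + D) = (D + 2*(-5)*(-6))/((2*D)) = (D + 60)*(1/(2*D)) = (60 + D)*(1/(2*D)) = (60 + D)/(2*D))
(m(-3)*(-11/11))*19 = (((½)*(60 - 3)/(-3))*(-11/11))*19 = (((½)*(-⅓)*57)*(-11*1/11))*19 = -19/2*(-1)*19 = (19/2)*19 = 361/2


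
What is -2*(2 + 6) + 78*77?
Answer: 5990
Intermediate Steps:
-2*(2 + 6) + 78*77 = -2*8 + 6006 = -16 + 6006 = 5990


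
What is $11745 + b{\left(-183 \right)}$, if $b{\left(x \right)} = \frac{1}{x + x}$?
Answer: $\frac{4298669}{366} \approx 11745.0$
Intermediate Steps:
$b{\left(x \right)} = \frac{1}{2 x}$
$11745 + b{\left(-183 \right)} = 11745 + \frac{1}{2 \left(-183\right)} = 11745 + \frac{1}{2} \left(- \frac{1}{183}\right) = 11745 - \frac{1}{366} = \frac{4298669}{366}$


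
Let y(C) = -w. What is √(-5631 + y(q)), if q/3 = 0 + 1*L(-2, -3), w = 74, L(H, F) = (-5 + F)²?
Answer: I*√5705 ≈ 75.531*I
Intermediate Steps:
q = 192 (q = 3*(0 + 1*(-5 - 3)²) = 3*(0 + 1*(-8)²) = 3*(0 + 1*64) = 3*(0 + 64) = 3*64 = 192)
y(C) = -74 (y(C) = -1*74 = -74)
√(-5631 + y(q)) = √(-5631 - 74) = √(-5705) = I*√5705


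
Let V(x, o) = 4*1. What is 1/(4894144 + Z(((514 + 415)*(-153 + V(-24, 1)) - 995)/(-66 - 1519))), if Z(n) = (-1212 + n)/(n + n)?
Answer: 23236/113720181517 ≈ 2.0433e-7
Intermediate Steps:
V(x, o) = 4
Z(n) = (-1212 + n)/(2*n) (Z(n) = (-1212 + n)/((2*n)) = (-1212 + n)*(1/(2*n)) = (-1212 + n)/(2*n))
1/(4894144 + Z(((514 + 415)*(-153 + V(-24, 1)) - 995)/(-66 - 1519))) = 1/(4894144 + (-1212 + ((514 + 415)*(-153 + 4) - 995)/(-66 - 1519))/(2*((((514 + 415)*(-153 + 4) - 995)/(-66 - 1519))))) = 1/(4894144 + (-1212 + (929*(-149) - 995)/(-1585))/(2*(((929*(-149) - 995)/(-1585))))) = 1/(4894144 + (-1212 + (-138421 - 995)*(-1/1585))/(2*(((-138421 - 995)*(-1/1585))))) = 1/(4894144 + (-1212 - 139416*(-1/1585))/(2*((-139416*(-1/1585))))) = 1/(4894144 + (-1212 + 139416/1585)/(2*(139416/1585))) = 1/(4894144 + (½)*(1585/139416)*(-1781604/1585)) = 1/(4894144 - 148467/23236) = 1/(113720181517/23236) = 23236/113720181517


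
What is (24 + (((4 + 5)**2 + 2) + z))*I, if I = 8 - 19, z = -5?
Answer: -1122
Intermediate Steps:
I = -11
(24 + (((4 + 5)**2 + 2) + z))*I = (24 + (((4 + 5)**2 + 2) - 5))*(-11) = (24 + ((9**2 + 2) - 5))*(-11) = (24 + ((81 + 2) - 5))*(-11) = (24 + (83 - 5))*(-11) = (24 + 78)*(-11) = 102*(-11) = -1122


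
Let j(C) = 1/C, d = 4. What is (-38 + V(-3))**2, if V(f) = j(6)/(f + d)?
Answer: 51529/36 ≈ 1431.4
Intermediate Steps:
V(f) = 1/(6*(4 + f)) (V(f) = 1/((f + 4)*6) = (1/6)/(4 + f) = 1/(6*(4 + f)))
(-38 + V(-3))**2 = (-38 + 1/(6*(4 - 3)))**2 = (-38 + (1/6)/1)**2 = (-38 + (1/6)*1)**2 = (-38 + 1/6)**2 = (-227/6)**2 = 51529/36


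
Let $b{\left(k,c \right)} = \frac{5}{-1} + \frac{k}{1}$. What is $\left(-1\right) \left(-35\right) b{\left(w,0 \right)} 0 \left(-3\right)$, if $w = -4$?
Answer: $0$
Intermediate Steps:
$b{\left(k,c \right)} = -5 + k$ ($b{\left(k,c \right)} = 5 \left(-1\right) + k 1 = -5 + k$)
$\left(-1\right) \left(-35\right) b{\left(w,0 \right)} 0 \left(-3\right) = \left(-1\right) \left(-35\right) \left(-5 - 4\right) 0 \left(-3\right) = 35 \left(-9\right) 0 \left(-3\right) = 35 \cdot 0 \left(-3\right) = 35 \cdot 0 = 0$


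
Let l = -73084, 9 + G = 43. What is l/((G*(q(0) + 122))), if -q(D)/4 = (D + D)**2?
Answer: -18271/1037 ≈ -17.619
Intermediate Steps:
G = 34 (G = -9 + 43 = 34)
q(D) = -16*D**2 (q(D) = -4*(D + D)**2 = -4*4*D**2 = -16*D**2)
l/((G*(q(0) + 122))) = -73084*1/(34*(-16*0**2 + 122)) = -73084*1/(34*(-16*0 + 122)) = -73084*1/(34*(0 + 122)) = -73084/(34*122) = -73084/4148 = -73084*1/4148 = -18271/1037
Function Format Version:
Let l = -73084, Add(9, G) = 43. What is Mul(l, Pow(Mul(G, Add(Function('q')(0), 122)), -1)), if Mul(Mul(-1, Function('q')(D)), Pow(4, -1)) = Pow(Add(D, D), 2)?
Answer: Rational(-18271, 1037) ≈ -17.619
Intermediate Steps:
G = 34 (G = Add(-9, 43) = 34)
Function('q')(D) = Mul(-16, Pow(D, 2)) (Function('q')(D) = Mul(-4, Pow(Add(D, D), 2)) = Mul(-4, Pow(Mul(2, D), 2)) = Mul(-4, Mul(4, Pow(D, 2))) = Mul(-16, Pow(D, 2)))
Mul(l, Pow(Mul(G, Add(Function('q')(0), 122)), -1)) = Mul(-73084, Pow(Mul(34, Add(Mul(-16, Pow(0, 2)), 122)), -1)) = Mul(-73084, Pow(Mul(34, Add(Mul(-16, 0), 122)), -1)) = Mul(-73084, Pow(Mul(34, Add(0, 122)), -1)) = Mul(-73084, Pow(Mul(34, 122), -1)) = Mul(-73084, Pow(4148, -1)) = Mul(-73084, Rational(1, 4148)) = Rational(-18271, 1037)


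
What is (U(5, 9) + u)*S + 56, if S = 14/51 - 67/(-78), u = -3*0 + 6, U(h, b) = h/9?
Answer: 84109/1326 ≈ 63.431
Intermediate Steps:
U(h, b) = h/9 (U(h, b) = h*(⅑) = h/9)
u = 6 (u = 0 + 6 = 6)
S = 501/442 (S = 14*(1/51) - 67*(-1/78) = 14/51 + 67/78 = 501/442 ≈ 1.1335)
(U(5, 9) + u)*S + 56 = ((⅑)*5 + 6)*(501/442) + 56 = (5/9 + 6)*(501/442) + 56 = (59/9)*(501/442) + 56 = 9853/1326 + 56 = 84109/1326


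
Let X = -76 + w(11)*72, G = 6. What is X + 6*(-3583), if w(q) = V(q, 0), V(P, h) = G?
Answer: -21142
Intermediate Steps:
V(P, h) = 6
w(q) = 6
X = 356 (X = -76 + 6*72 = -76 + 432 = 356)
X + 6*(-3583) = 356 + 6*(-3583) = 356 - 21498 = -21142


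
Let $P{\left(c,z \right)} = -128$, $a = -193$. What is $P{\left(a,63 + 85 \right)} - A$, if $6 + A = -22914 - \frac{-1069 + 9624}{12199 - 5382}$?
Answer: $\frac{155381619}{6817} \approx 22793.0$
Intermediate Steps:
$A = - \frac{156254195}{6817}$ ($A = -6 - \left(22914 + \frac{-1069 + 9624}{12199 - 5382}\right) = -6 - \left(22914 + \frac{8555}{6817}\right) = -6 - \left(22914 + 8555 \cdot \frac{1}{6817}\right) = -6 - \frac{156213293}{6817} = - \frac{156254195}{6817} \approx -22921.0$)
$P{\left(a,63 + 85 \right)} - A = -128 - - \frac{156254195}{6817} = -128 + \frac{156254195}{6817} = \frac{155381619}{6817}$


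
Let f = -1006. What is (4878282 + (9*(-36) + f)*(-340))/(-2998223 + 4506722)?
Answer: 5330482/1508499 ≈ 3.5336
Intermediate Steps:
(4878282 + (9*(-36) + f)*(-340))/(-2998223 + 4506722) = (4878282 + (9*(-36) - 1006)*(-340))/(-2998223 + 4506722) = (4878282 + (-324 - 1006)*(-340))/1508499 = (4878282 - 1330*(-340))*(1/1508499) = (4878282 + 452200)*(1/1508499) = 5330482*(1/1508499) = 5330482/1508499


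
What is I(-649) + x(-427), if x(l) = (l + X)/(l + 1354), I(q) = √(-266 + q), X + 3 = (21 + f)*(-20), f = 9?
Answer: -10/9 + I*√915 ≈ -1.1111 + 30.249*I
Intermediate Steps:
X = -603 (X = -3 + (21 + 9)*(-20) = -3 + 30*(-20) = -3 - 600 = -603)
x(l) = (-603 + l)/(1354 + l) (x(l) = (l - 603)/(l + 1354) = (-603 + l)/(1354 + l))
I(-649) + x(-427) = √(-266 - 649) + (-603 - 427)/(1354 - 427) = √(-915) - 1030/927 = I*√915 + (1/927)*(-1030) = I*√915 - 10/9 = -10/9 + I*√915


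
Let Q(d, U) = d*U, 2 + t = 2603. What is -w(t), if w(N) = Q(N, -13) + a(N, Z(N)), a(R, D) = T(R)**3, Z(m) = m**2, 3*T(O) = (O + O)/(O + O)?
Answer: 912950/27 ≈ 33813.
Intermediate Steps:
T(O) = 1/3 (T(O) = ((O + O)/(O + O))/3 = ((2*O)/((2*O)))/3 = ((2*O)*(1/(2*O)))/3 = (1/3)*1 = 1/3)
t = 2601 (t = -2 + 2603 = 2601)
a(R, D) = 1/27 (a(R, D) = (1/3)**3 = 1/27)
Q(d, U) = U*d
w(N) = 1/27 - 13*N (w(N) = -13*N + 1/27 = 1/27 - 13*N)
-w(t) = -(1/27 - 13*2601) = -(1/27 - 33813) = -1*(-912950/27) = 912950/27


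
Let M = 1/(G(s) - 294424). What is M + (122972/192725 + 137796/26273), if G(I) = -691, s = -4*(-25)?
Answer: 135242397807131/22989294711175 ≈ 5.8828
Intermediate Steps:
s = 100
M = -1/295115 (M = 1/(-691 - 294424) = 1/(-295115) = -1/295115 ≈ -3.3885e-6)
M + (122972/192725 + 137796/26273) = -1/295115 + (122972/192725 + 137796/26273) = -1/295115 + 2291352112/389497225 = 135242397807131/22989294711175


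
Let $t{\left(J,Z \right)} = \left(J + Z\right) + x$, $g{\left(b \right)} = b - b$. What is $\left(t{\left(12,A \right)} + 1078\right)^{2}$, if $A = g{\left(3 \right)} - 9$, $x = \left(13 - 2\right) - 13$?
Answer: $1164241$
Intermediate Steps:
$g{\left(b \right)} = 0$
$x = -2$ ($x = 11 - 13 = -2$)
$A = -9$ ($A = 0 - 9 = -9$)
$t{\left(J,Z \right)} = -2 + J + Z$ ($t{\left(J,Z \right)} = \left(J + Z\right) - 2 = -2 + J + Z$)
$\left(t{\left(12,A \right)} + 1078\right)^{2} = \left(\left(-2 + 12 - 9\right) + 1078\right)^{2} = \left(1 + 1078\right)^{2} = 1079^{2} = 1164241$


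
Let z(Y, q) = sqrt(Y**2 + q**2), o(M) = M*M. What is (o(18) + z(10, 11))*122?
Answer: 39528 + 122*sqrt(221) ≈ 41342.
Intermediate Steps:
o(M) = M**2
(o(18) + z(10, 11))*122 = (18**2 + sqrt(10**2 + 11**2))*122 = (324 + sqrt(100 + 121))*122 = (324 + sqrt(221))*122 = 39528 + 122*sqrt(221)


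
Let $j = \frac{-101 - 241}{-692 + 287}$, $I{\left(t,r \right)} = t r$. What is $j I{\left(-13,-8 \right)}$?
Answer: $\frac{3952}{45} \approx 87.822$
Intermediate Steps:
$I{\left(t,r \right)} = r t$
$j = \frac{38}{45}$ ($j = - \frac{342}{-405} = \left(-342\right) \left(- \frac{1}{405}\right) = \frac{38}{45} \approx 0.84444$)
$j I{\left(-13,-8 \right)} = \frac{38 \left(\left(-8\right) \left(-13\right)\right)}{45} = \frac{38}{45} \cdot 104 = \frac{3952}{45}$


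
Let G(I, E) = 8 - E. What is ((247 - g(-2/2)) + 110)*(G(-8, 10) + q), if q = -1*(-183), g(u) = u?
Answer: 64798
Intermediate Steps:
q = 183
((247 - g(-2/2)) + 110)*(G(-8, 10) + q) = ((247 - (-2)/2) + 110)*((8 - 1*10) + 183) = ((247 - (-2)/2) + 110)*((8 - 10) + 183) = ((247 - 1*(-1)) + 110)*(-2 + 183) = ((247 + 1) + 110)*181 = (248 + 110)*181 = 358*181 = 64798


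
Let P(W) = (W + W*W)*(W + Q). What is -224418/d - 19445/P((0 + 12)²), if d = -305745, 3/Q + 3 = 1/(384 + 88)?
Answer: 62649381401939/86117007461760 ≈ 0.72749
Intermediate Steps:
Q = -1416/1415 (Q = 3/(-3 + 1/(384 + 88)) = 3/(-3 + 1/472) = 3/(-1415/472) = 3*(-472/1415) = -1416/1415 ≈ -1.0007)
P(W) = (-1416/1415 + W)*(W + W²) (P(W) = (W + W*W)*(W - 1416/1415) = (W + W²)*(-1416/1415 + W) = (-1416/1415 + W)*(W + W²))
-224418/d - 19445/P((0 + 12)²) = -224418/(-305745) - 19445*1415/((0 + 12)²*(-1416 - (0 + 12)² + 1415*((0 + 12)²)²)) = -224418*(-1/305745) - 19445*1415/(144*(-1416 - 1*12² + 1415*(12²)²)) = 74806/101915 - 19445*1415/(144*(-1416 - 1*144 + 1415*144²)) = 74806/101915 - 19445*1415/(144*(-1416 - 144 + 1415*20736)) = 74806/101915 - 19445*1415/(144*(-1416 - 144 + 29341440)) = 74806/101915 - 19445/((1/1415)*144*29339880) = 74806/101915 - 19445/844988544/283 = 74806/101915 - 19445*283/844988544 = 74806/101915 - 5502935/844988544 = 62649381401939/86117007461760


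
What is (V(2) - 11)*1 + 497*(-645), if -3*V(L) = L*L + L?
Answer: -320578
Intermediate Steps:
V(L) = -L/3 - L²/3 (V(L) = -(L*L + L)/3 = -(L² + L)/3 = -(L + L²)/3 = -L/3 - L²/3)
(V(2) - 11)*1 + 497*(-645) = (-⅓*2*(1 + 2) - 11)*1 + 497*(-645) = (-⅓*2*3 - 11)*1 - 320565 = (-2 - 11)*1 - 320565 = -13*1 - 320565 = -13 - 320565 = -320578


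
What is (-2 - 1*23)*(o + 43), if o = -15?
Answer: -700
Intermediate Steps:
(-2 - 1*23)*(o + 43) = (-2 - 1*23)*(-15 + 43) = (-2 - 23)*28 = -25*28 = -700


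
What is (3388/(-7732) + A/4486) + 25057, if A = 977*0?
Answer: 48434334/1933 ≈ 25057.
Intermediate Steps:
A = 0
(3388/(-7732) + A/4486) + 25057 = (3388/(-7732) + 0/4486) + 25057 = (3388*(-1/7732) + 0*(1/4486)) + 25057 = (-847/1933 + 0) + 25057 = -847/1933 + 25057 = 48434334/1933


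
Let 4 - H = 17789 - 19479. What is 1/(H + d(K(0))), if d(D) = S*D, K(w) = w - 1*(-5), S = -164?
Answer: 1/874 ≈ 0.0011442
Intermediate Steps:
K(w) = 5 + w (K(w) = w + 5 = 5 + w)
H = 1694 (H = 4 - (17789 - 19479) = 4 - 1*(-1690) = 4 + 1690 = 1694)
d(D) = -164*D
1/(H + d(K(0))) = 1/(1694 - 164*(5 + 0)) = 1/(1694 - 164*5) = 1/(1694 - 820) = 1/874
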